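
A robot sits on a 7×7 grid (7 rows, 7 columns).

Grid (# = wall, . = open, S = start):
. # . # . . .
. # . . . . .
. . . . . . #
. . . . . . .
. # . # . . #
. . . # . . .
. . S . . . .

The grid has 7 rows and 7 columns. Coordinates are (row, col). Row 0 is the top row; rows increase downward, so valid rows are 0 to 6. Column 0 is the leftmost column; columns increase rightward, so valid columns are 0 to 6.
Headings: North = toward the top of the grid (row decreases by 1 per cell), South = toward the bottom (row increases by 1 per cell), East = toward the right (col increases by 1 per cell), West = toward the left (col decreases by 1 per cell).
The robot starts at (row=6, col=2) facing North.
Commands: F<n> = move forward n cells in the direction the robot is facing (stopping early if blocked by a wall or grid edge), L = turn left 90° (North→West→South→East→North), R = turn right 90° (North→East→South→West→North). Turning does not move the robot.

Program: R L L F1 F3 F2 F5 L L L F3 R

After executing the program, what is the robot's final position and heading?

Answer: Final position: (row=3, col=0), facing East

Derivation:
Start: (row=6, col=2), facing North
  R: turn right, now facing East
  L: turn left, now facing North
  L: turn left, now facing West
  F1: move forward 1, now at (row=6, col=1)
  F3: move forward 1/3 (blocked), now at (row=6, col=0)
  F2: move forward 0/2 (blocked), now at (row=6, col=0)
  F5: move forward 0/5 (blocked), now at (row=6, col=0)
  L: turn left, now facing South
  L: turn left, now facing East
  L: turn left, now facing North
  F3: move forward 3, now at (row=3, col=0)
  R: turn right, now facing East
Final: (row=3, col=0), facing East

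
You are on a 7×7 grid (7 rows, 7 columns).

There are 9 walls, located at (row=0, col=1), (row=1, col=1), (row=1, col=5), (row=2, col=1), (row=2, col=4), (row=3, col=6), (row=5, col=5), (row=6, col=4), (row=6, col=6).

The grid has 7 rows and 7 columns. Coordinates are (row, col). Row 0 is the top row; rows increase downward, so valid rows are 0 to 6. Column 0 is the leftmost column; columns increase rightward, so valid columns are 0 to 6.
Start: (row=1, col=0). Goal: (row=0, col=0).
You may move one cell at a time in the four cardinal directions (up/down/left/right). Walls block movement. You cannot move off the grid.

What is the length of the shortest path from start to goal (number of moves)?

BFS from (row=1, col=0) until reaching (row=0, col=0):
  Distance 0: (row=1, col=0)
  Distance 1: (row=0, col=0), (row=2, col=0)  <- goal reached here
One shortest path (1 moves): (row=1, col=0) -> (row=0, col=0)

Answer: Shortest path length: 1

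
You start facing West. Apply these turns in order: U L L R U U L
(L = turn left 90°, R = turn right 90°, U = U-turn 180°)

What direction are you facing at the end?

Answer: Final heading: West

Derivation:
Start: West
  U (U-turn (180°)) -> East
  L (left (90° counter-clockwise)) -> North
  L (left (90° counter-clockwise)) -> West
  R (right (90° clockwise)) -> North
  U (U-turn (180°)) -> South
  U (U-turn (180°)) -> North
  L (left (90° counter-clockwise)) -> West
Final: West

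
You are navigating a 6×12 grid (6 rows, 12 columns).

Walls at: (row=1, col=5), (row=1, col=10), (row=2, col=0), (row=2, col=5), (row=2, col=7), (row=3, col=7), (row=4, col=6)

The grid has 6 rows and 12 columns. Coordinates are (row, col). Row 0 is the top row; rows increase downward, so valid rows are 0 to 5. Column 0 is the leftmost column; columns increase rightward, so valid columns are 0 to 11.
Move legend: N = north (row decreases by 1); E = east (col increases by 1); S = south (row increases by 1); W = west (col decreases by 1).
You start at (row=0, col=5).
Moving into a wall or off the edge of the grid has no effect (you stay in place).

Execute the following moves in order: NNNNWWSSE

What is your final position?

Start: (row=0, col=5)
  [×4]N (north): blocked, stay at (row=0, col=5)
  W (west): (row=0, col=5) -> (row=0, col=4)
  W (west): (row=0, col=4) -> (row=0, col=3)
  S (south): (row=0, col=3) -> (row=1, col=3)
  S (south): (row=1, col=3) -> (row=2, col=3)
  E (east): (row=2, col=3) -> (row=2, col=4)
Final: (row=2, col=4)

Answer: Final position: (row=2, col=4)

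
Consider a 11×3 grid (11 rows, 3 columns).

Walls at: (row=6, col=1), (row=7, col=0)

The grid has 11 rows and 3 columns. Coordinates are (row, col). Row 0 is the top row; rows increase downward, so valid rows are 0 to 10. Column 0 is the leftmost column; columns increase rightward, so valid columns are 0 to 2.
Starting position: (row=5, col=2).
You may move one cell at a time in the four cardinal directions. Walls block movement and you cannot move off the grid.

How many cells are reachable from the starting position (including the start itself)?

BFS flood-fill from (row=5, col=2):
  Distance 0: (row=5, col=2)
  Distance 1: (row=4, col=2), (row=5, col=1), (row=6, col=2)
  Distance 2: (row=3, col=2), (row=4, col=1), (row=5, col=0), (row=7, col=2)
  Distance 3: (row=2, col=2), (row=3, col=1), (row=4, col=0), (row=6, col=0), (row=7, col=1), (row=8, col=2)
  Distance 4: (row=1, col=2), (row=2, col=1), (row=3, col=0), (row=8, col=1), (row=9, col=2)
  Distance 5: (row=0, col=2), (row=1, col=1), (row=2, col=0), (row=8, col=0), (row=9, col=1), (row=10, col=2)
  Distance 6: (row=0, col=1), (row=1, col=0), (row=9, col=0), (row=10, col=1)
  Distance 7: (row=0, col=0), (row=10, col=0)
Total reachable: 31 (grid has 31 open cells total)

Answer: Reachable cells: 31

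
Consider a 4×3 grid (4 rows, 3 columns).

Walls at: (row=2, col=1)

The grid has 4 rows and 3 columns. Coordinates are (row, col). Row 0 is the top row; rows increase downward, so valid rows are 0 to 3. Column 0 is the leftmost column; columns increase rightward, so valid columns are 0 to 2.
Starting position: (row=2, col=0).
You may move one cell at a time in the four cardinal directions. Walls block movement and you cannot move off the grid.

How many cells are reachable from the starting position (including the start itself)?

BFS flood-fill from (row=2, col=0):
  Distance 0: (row=2, col=0)
  Distance 1: (row=1, col=0), (row=3, col=0)
  Distance 2: (row=0, col=0), (row=1, col=1), (row=3, col=1)
  Distance 3: (row=0, col=1), (row=1, col=2), (row=3, col=2)
  Distance 4: (row=0, col=2), (row=2, col=2)
Total reachable: 11 (grid has 11 open cells total)

Answer: Reachable cells: 11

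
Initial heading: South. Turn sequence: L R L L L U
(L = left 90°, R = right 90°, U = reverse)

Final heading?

Start: South
  L (left (90° counter-clockwise)) -> East
  R (right (90° clockwise)) -> South
  L (left (90° counter-clockwise)) -> East
  L (left (90° counter-clockwise)) -> North
  L (left (90° counter-clockwise)) -> West
  U (U-turn (180°)) -> East
Final: East

Answer: Final heading: East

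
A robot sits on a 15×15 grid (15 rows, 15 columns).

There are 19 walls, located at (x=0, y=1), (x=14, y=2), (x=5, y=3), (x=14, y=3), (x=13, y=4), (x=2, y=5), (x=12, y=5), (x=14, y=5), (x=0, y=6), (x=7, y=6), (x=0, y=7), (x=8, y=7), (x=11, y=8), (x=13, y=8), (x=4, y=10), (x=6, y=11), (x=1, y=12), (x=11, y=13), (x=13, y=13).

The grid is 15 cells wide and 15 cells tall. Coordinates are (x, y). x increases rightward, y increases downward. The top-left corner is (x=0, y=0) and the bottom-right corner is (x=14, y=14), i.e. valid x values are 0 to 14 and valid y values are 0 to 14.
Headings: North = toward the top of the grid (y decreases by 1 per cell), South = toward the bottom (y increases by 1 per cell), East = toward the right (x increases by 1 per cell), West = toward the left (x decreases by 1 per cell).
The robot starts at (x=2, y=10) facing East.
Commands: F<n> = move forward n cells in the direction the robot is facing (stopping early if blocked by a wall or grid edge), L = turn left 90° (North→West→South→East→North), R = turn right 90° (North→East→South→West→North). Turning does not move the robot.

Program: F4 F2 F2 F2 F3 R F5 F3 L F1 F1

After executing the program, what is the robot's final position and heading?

Answer: Final position: (x=5, y=14), facing East

Derivation:
Start: (x=2, y=10), facing East
  F4: move forward 1/4 (blocked), now at (x=3, y=10)
  [×3]F2: move forward 0/2 (blocked), now at (x=3, y=10)
  F3: move forward 0/3 (blocked), now at (x=3, y=10)
  R: turn right, now facing South
  F5: move forward 4/5 (blocked), now at (x=3, y=14)
  F3: move forward 0/3 (blocked), now at (x=3, y=14)
  L: turn left, now facing East
  F1: move forward 1, now at (x=4, y=14)
  F1: move forward 1, now at (x=5, y=14)
Final: (x=5, y=14), facing East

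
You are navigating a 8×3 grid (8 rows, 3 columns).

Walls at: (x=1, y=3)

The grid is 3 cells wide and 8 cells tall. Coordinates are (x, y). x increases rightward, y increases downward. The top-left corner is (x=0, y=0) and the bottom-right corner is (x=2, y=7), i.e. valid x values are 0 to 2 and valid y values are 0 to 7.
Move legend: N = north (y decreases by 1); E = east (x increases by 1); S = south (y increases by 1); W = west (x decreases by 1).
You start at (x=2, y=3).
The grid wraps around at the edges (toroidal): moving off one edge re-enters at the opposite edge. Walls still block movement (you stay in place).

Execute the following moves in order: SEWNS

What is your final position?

Answer: Final position: (x=2, y=4)

Derivation:
Start: (x=2, y=3)
  S (south): (x=2, y=3) -> (x=2, y=4)
  E (east): (x=2, y=4) -> (x=0, y=4)
  W (west): (x=0, y=4) -> (x=2, y=4)
  N (north): (x=2, y=4) -> (x=2, y=3)
  S (south): (x=2, y=3) -> (x=2, y=4)
Final: (x=2, y=4)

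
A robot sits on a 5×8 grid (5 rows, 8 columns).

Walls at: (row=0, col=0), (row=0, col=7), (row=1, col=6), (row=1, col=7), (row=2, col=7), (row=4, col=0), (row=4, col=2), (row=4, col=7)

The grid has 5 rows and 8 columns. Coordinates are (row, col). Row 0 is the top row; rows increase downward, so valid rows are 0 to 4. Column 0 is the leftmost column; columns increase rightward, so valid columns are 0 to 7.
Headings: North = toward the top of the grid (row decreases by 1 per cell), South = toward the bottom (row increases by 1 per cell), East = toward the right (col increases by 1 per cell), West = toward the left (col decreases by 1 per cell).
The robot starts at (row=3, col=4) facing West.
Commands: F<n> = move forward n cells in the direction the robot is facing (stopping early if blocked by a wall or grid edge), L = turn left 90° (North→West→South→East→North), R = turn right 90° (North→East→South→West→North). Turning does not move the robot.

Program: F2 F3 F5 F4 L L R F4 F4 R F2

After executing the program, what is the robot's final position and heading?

Start: (row=3, col=4), facing West
  F2: move forward 2, now at (row=3, col=2)
  F3: move forward 2/3 (blocked), now at (row=3, col=0)
  F5: move forward 0/5 (blocked), now at (row=3, col=0)
  F4: move forward 0/4 (blocked), now at (row=3, col=0)
  L: turn left, now facing South
  L: turn left, now facing East
  R: turn right, now facing South
  F4: move forward 0/4 (blocked), now at (row=3, col=0)
  F4: move forward 0/4 (blocked), now at (row=3, col=0)
  R: turn right, now facing West
  F2: move forward 0/2 (blocked), now at (row=3, col=0)
Final: (row=3, col=0), facing West

Answer: Final position: (row=3, col=0), facing West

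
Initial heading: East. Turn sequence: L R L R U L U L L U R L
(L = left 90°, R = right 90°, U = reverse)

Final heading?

Start: East
  L (left (90° counter-clockwise)) -> North
  R (right (90° clockwise)) -> East
  L (left (90° counter-clockwise)) -> North
  R (right (90° clockwise)) -> East
  U (U-turn (180°)) -> West
  L (left (90° counter-clockwise)) -> South
  U (U-turn (180°)) -> North
  L (left (90° counter-clockwise)) -> West
  L (left (90° counter-clockwise)) -> South
  U (U-turn (180°)) -> North
  R (right (90° clockwise)) -> East
  L (left (90° counter-clockwise)) -> North
Final: North

Answer: Final heading: North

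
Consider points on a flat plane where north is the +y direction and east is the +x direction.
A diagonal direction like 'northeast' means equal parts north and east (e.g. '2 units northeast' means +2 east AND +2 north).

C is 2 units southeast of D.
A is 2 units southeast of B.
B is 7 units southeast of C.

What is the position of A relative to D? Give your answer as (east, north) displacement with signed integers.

Answer: A is at (east=11, north=-11) relative to D.

Derivation:
Place D at the origin (east=0, north=0).
  C is 2 units southeast of D: delta (east=+2, north=-2); C at (east=2, north=-2).
  B is 7 units southeast of C: delta (east=+7, north=-7); B at (east=9, north=-9).
  A is 2 units southeast of B: delta (east=+2, north=-2); A at (east=11, north=-11).
Therefore A relative to D: (east=11, north=-11).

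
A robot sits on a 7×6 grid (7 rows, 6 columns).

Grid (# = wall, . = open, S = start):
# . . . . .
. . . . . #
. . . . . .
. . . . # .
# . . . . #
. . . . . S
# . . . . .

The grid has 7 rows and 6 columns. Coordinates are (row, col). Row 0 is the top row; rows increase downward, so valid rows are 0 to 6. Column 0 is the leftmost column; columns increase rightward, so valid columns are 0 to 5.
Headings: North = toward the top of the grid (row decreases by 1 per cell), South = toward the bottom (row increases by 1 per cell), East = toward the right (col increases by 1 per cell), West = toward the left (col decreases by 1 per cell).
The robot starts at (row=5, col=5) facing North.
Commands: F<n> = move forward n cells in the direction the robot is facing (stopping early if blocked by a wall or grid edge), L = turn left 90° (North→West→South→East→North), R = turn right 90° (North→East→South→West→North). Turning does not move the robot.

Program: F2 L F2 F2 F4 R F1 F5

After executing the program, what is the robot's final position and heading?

Answer: Final position: (row=5, col=0), facing North

Derivation:
Start: (row=5, col=5), facing North
  F2: move forward 0/2 (blocked), now at (row=5, col=5)
  L: turn left, now facing West
  F2: move forward 2, now at (row=5, col=3)
  F2: move forward 2, now at (row=5, col=1)
  F4: move forward 1/4 (blocked), now at (row=5, col=0)
  R: turn right, now facing North
  F1: move forward 0/1 (blocked), now at (row=5, col=0)
  F5: move forward 0/5 (blocked), now at (row=5, col=0)
Final: (row=5, col=0), facing North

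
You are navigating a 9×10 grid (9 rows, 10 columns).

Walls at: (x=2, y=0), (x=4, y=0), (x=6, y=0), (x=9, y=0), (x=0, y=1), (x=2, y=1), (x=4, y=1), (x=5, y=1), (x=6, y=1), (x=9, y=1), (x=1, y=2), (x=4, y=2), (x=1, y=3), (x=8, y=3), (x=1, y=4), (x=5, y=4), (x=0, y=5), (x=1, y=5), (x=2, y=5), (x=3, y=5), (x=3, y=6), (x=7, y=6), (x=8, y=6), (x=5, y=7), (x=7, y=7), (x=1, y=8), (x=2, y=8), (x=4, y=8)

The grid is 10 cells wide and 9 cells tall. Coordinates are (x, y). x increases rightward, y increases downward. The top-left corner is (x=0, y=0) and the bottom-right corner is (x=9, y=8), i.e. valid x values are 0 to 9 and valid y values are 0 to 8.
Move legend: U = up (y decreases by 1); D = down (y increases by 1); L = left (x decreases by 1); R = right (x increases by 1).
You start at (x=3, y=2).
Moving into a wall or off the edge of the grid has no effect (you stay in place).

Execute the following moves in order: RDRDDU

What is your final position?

Start: (x=3, y=2)
  R (right): blocked, stay at (x=3, y=2)
  D (down): (x=3, y=2) -> (x=3, y=3)
  R (right): (x=3, y=3) -> (x=4, y=3)
  D (down): (x=4, y=3) -> (x=4, y=4)
  D (down): (x=4, y=4) -> (x=4, y=5)
  U (up): (x=4, y=5) -> (x=4, y=4)
Final: (x=4, y=4)

Answer: Final position: (x=4, y=4)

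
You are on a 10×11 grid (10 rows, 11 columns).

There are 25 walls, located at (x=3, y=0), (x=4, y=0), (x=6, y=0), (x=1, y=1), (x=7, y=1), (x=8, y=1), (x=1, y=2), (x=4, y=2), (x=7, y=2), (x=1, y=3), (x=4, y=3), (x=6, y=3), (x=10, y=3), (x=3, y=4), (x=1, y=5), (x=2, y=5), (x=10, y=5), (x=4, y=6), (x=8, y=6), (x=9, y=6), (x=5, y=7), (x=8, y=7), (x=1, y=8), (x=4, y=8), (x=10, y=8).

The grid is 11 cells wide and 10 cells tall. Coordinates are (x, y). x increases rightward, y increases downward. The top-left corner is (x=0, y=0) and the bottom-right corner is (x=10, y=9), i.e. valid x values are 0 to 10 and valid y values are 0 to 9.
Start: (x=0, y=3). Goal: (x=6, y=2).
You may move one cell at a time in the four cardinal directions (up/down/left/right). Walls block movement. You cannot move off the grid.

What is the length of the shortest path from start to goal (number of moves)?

BFS from (x=0, y=3) until reaching (x=6, y=2):
  Distance 0: (x=0, y=3)
  Distance 1: (x=0, y=2), (x=0, y=4)
  Distance 2: (x=0, y=1), (x=1, y=4), (x=0, y=5)
  Distance 3: (x=0, y=0), (x=2, y=4), (x=0, y=6)
  Distance 4: (x=1, y=0), (x=2, y=3), (x=1, y=6), (x=0, y=7)
  Distance 5: (x=2, y=0), (x=2, y=2), (x=3, y=3), (x=2, y=6), (x=1, y=7), (x=0, y=8)
  Distance 6: (x=2, y=1), (x=3, y=2), (x=3, y=6), (x=2, y=7), (x=0, y=9)
  Distance 7: (x=3, y=1), (x=3, y=5), (x=3, y=7), (x=2, y=8), (x=1, y=9)
  Distance 8: (x=4, y=1), (x=4, y=5), (x=4, y=7), (x=3, y=8), (x=2, y=9)
  Distance 9: (x=5, y=1), (x=4, y=4), (x=5, y=5), (x=3, y=9)
  Distance 10: (x=5, y=0), (x=6, y=1), (x=5, y=2), (x=5, y=4), (x=6, y=5), (x=5, y=6), (x=4, y=9)
  Distance 11: (x=6, y=2), (x=5, y=3), (x=6, y=4), (x=7, y=5), (x=6, y=6), (x=5, y=9)  <- goal reached here
One shortest path (11 moves): (x=0, y=3) -> (x=0, y=4) -> (x=1, y=4) -> (x=2, y=4) -> (x=2, y=3) -> (x=3, y=3) -> (x=3, y=2) -> (x=3, y=1) -> (x=4, y=1) -> (x=5, y=1) -> (x=6, y=1) -> (x=6, y=2)

Answer: Shortest path length: 11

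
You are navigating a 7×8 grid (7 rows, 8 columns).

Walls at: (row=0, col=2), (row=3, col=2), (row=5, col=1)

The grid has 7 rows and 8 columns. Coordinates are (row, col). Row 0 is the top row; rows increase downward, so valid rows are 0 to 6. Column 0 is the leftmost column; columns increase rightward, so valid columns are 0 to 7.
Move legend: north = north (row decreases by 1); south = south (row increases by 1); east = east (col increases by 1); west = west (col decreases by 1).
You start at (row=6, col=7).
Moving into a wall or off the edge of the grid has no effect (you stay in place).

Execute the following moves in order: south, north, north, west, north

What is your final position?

Answer: Final position: (row=3, col=6)

Derivation:
Start: (row=6, col=7)
  south (south): blocked, stay at (row=6, col=7)
  north (north): (row=6, col=7) -> (row=5, col=7)
  north (north): (row=5, col=7) -> (row=4, col=7)
  west (west): (row=4, col=7) -> (row=4, col=6)
  north (north): (row=4, col=6) -> (row=3, col=6)
Final: (row=3, col=6)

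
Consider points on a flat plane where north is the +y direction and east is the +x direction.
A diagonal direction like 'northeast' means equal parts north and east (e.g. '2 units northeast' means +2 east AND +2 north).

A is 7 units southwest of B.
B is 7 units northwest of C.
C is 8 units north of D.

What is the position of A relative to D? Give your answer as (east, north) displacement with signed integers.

Answer: A is at (east=-14, north=8) relative to D.

Derivation:
Place D at the origin (east=0, north=0).
  C is 8 units north of D: delta (east=+0, north=+8); C at (east=0, north=8).
  B is 7 units northwest of C: delta (east=-7, north=+7); B at (east=-7, north=15).
  A is 7 units southwest of B: delta (east=-7, north=-7); A at (east=-14, north=8).
Therefore A relative to D: (east=-14, north=8).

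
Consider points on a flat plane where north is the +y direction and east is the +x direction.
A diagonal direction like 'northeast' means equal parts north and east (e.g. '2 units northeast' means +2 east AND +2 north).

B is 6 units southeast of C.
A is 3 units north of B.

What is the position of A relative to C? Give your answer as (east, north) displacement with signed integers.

Answer: A is at (east=6, north=-3) relative to C.

Derivation:
Place C at the origin (east=0, north=0).
  B is 6 units southeast of C: delta (east=+6, north=-6); B at (east=6, north=-6).
  A is 3 units north of B: delta (east=+0, north=+3); A at (east=6, north=-3).
Therefore A relative to C: (east=6, north=-3).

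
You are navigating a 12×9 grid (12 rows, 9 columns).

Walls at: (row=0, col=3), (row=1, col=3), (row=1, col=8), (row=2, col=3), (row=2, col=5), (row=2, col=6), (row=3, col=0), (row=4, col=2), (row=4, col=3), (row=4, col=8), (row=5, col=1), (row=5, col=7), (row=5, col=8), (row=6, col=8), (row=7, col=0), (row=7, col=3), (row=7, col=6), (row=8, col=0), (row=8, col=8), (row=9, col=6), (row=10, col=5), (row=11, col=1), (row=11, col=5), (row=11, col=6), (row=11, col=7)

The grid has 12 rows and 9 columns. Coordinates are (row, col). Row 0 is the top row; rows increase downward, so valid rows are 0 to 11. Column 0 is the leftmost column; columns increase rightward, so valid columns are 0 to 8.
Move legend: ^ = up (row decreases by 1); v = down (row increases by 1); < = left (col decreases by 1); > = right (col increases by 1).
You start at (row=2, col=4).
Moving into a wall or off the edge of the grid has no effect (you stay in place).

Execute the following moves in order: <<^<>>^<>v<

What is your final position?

Start: (row=2, col=4)
  < (left): blocked, stay at (row=2, col=4)
  < (left): blocked, stay at (row=2, col=4)
  ^ (up): (row=2, col=4) -> (row=1, col=4)
  < (left): blocked, stay at (row=1, col=4)
  > (right): (row=1, col=4) -> (row=1, col=5)
  > (right): (row=1, col=5) -> (row=1, col=6)
  ^ (up): (row=1, col=6) -> (row=0, col=6)
  < (left): (row=0, col=6) -> (row=0, col=5)
  > (right): (row=0, col=5) -> (row=0, col=6)
  v (down): (row=0, col=6) -> (row=1, col=6)
  < (left): (row=1, col=6) -> (row=1, col=5)
Final: (row=1, col=5)

Answer: Final position: (row=1, col=5)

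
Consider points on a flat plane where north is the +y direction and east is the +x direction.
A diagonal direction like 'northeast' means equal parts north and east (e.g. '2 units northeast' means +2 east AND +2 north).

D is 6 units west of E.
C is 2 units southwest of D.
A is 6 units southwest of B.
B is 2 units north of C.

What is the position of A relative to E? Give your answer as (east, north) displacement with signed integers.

Place E at the origin (east=0, north=0).
  D is 6 units west of E: delta (east=-6, north=+0); D at (east=-6, north=0).
  C is 2 units southwest of D: delta (east=-2, north=-2); C at (east=-8, north=-2).
  B is 2 units north of C: delta (east=+0, north=+2); B at (east=-8, north=0).
  A is 6 units southwest of B: delta (east=-6, north=-6); A at (east=-14, north=-6).
Therefore A relative to E: (east=-14, north=-6).

Answer: A is at (east=-14, north=-6) relative to E.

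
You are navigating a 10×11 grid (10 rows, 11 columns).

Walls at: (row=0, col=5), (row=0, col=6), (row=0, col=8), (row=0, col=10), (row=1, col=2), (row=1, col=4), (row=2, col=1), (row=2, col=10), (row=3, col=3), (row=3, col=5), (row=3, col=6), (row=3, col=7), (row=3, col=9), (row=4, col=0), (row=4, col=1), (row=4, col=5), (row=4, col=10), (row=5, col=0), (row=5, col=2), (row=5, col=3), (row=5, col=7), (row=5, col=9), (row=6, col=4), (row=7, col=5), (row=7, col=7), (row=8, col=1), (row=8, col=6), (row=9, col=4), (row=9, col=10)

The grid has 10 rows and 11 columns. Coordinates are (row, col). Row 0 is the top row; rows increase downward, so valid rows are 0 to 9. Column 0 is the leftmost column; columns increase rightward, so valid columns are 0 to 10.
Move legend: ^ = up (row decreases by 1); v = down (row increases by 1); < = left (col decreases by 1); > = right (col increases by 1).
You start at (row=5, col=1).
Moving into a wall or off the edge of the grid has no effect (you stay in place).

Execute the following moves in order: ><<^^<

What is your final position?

Start: (row=5, col=1)
  > (right): blocked, stay at (row=5, col=1)
  < (left): blocked, stay at (row=5, col=1)
  < (left): blocked, stay at (row=5, col=1)
  ^ (up): blocked, stay at (row=5, col=1)
  ^ (up): blocked, stay at (row=5, col=1)
  < (left): blocked, stay at (row=5, col=1)
Final: (row=5, col=1)

Answer: Final position: (row=5, col=1)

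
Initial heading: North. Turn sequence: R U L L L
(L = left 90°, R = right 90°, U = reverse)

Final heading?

Start: North
  R (right (90° clockwise)) -> East
  U (U-turn (180°)) -> West
  L (left (90° counter-clockwise)) -> South
  L (left (90° counter-clockwise)) -> East
  L (left (90° counter-clockwise)) -> North
Final: North

Answer: Final heading: North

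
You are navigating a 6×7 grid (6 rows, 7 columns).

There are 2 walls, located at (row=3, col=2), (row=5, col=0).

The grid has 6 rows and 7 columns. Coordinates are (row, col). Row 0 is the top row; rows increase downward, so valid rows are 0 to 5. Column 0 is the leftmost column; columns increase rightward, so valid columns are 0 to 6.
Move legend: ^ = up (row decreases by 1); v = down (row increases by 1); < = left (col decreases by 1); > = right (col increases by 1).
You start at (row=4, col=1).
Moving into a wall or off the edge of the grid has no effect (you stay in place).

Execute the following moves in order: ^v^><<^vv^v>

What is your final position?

Start: (row=4, col=1)
  ^ (up): (row=4, col=1) -> (row=3, col=1)
  v (down): (row=3, col=1) -> (row=4, col=1)
  ^ (up): (row=4, col=1) -> (row=3, col=1)
  > (right): blocked, stay at (row=3, col=1)
  < (left): (row=3, col=1) -> (row=3, col=0)
  < (left): blocked, stay at (row=3, col=0)
  ^ (up): (row=3, col=0) -> (row=2, col=0)
  v (down): (row=2, col=0) -> (row=3, col=0)
  v (down): (row=3, col=0) -> (row=4, col=0)
  ^ (up): (row=4, col=0) -> (row=3, col=0)
  v (down): (row=3, col=0) -> (row=4, col=0)
  > (right): (row=4, col=0) -> (row=4, col=1)
Final: (row=4, col=1)

Answer: Final position: (row=4, col=1)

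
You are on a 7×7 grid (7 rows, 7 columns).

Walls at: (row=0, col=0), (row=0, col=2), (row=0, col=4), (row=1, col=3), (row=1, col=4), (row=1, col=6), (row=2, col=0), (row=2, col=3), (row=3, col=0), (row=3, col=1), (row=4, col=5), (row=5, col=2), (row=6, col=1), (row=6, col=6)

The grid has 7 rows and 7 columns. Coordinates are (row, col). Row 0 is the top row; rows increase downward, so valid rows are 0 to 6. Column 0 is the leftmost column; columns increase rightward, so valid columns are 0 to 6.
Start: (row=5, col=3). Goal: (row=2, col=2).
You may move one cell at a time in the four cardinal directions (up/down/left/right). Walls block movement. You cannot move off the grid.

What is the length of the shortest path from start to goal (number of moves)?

BFS from (row=5, col=3) until reaching (row=2, col=2):
  Distance 0: (row=5, col=3)
  Distance 1: (row=4, col=3), (row=5, col=4), (row=6, col=3)
  Distance 2: (row=3, col=3), (row=4, col=2), (row=4, col=4), (row=5, col=5), (row=6, col=2), (row=6, col=4)
  Distance 3: (row=3, col=2), (row=3, col=4), (row=4, col=1), (row=5, col=6), (row=6, col=5)
  Distance 4: (row=2, col=2), (row=2, col=4), (row=3, col=5), (row=4, col=0), (row=4, col=6), (row=5, col=1)  <- goal reached here
One shortest path (4 moves): (row=5, col=3) -> (row=4, col=3) -> (row=4, col=2) -> (row=3, col=2) -> (row=2, col=2)

Answer: Shortest path length: 4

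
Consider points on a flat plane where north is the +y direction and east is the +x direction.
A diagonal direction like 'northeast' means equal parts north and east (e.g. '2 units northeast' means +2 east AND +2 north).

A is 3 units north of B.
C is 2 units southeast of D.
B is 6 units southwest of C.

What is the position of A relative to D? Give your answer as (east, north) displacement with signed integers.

Place D at the origin (east=0, north=0).
  C is 2 units southeast of D: delta (east=+2, north=-2); C at (east=2, north=-2).
  B is 6 units southwest of C: delta (east=-6, north=-6); B at (east=-4, north=-8).
  A is 3 units north of B: delta (east=+0, north=+3); A at (east=-4, north=-5).
Therefore A relative to D: (east=-4, north=-5).

Answer: A is at (east=-4, north=-5) relative to D.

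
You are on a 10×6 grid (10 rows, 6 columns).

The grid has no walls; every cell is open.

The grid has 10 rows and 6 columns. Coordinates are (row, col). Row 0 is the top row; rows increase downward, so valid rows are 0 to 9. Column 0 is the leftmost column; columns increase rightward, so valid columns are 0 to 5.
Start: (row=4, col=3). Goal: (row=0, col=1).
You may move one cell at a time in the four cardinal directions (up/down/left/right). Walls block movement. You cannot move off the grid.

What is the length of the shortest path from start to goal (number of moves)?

BFS from (row=4, col=3) until reaching (row=0, col=1):
  Distance 0: (row=4, col=3)
  Distance 1: (row=3, col=3), (row=4, col=2), (row=4, col=4), (row=5, col=3)
  Distance 2: (row=2, col=3), (row=3, col=2), (row=3, col=4), (row=4, col=1), (row=4, col=5), (row=5, col=2), (row=5, col=4), (row=6, col=3)
  Distance 3: (row=1, col=3), (row=2, col=2), (row=2, col=4), (row=3, col=1), (row=3, col=5), (row=4, col=0), (row=5, col=1), (row=5, col=5), (row=6, col=2), (row=6, col=4), (row=7, col=3)
  Distance 4: (row=0, col=3), (row=1, col=2), (row=1, col=4), (row=2, col=1), (row=2, col=5), (row=3, col=0), (row=5, col=0), (row=6, col=1), (row=6, col=5), (row=7, col=2), (row=7, col=4), (row=8, col=3)
  Distance 5: (row=0, col=2), (row=0, col=4), (row=1, col=1), (row=1, col=5), (row=2, col=0), (row=6, col=0), (row=7, col=1), (row=7, col=5), (row=8, col=2), (row=8, col=4), (row=9, col=3)
  Distance 6: (row=0, col=1), (row=0, col=5), (row=1, col=0), (row=7, col=0), (row=8, col=1), (row=8, col=5), (row=9, col=2), (row=9, col=4)  <- goal reached here
One shortest path (6 moves): (row=4, col=3) -> (row=4, col=2) -> (row=4, col=1) -> (row=3, col=1) -> (row=2, col=1) -> (row=1, col=1) -> (row=0, col=1)

Answer: Shortest path length: 6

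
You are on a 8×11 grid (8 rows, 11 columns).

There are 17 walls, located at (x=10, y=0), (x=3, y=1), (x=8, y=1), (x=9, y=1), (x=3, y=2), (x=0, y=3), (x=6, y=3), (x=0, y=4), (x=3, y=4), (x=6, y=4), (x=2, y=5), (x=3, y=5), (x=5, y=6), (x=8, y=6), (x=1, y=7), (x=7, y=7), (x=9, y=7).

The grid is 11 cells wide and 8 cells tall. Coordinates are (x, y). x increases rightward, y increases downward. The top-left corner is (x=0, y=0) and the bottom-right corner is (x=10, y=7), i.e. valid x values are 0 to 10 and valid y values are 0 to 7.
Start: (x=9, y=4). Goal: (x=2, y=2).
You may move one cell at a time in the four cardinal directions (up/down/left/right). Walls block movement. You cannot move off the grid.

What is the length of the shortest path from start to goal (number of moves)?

Answer: Shortest path length: 11

Derivation:
BFS from (x=9, y=4) until reaching (x=2, y=2):
  Distance 0: (x=9, y=4)
  Distance 1: (x=9, y=3), (x=8, y=4), (x=10, y=4), (x=9, y=5)
  Distance 2: (x=9, y=2), (x=8, y=3), (x=10, y=3), (x=7, y=4), (x=8, y=5), (x=10, y=5), (x=9, y=6)
  Distance 3: (x=8, y=2), (x=10, y=2), (x=7, y=3), (x=7, y=5), (x=10, y=6)
  Distance 4: (x=10, y=1), (x=7, y=2), (x=6, y=5), (x=7, y=6), (x=10, y=7)
  Distance 5: (x=7, y=1), (x=6, y=2), (x=5, y=5), (x=6, y=6)
  Distance 6: (x=7, y=0), (x=6, y=1), (x=5, y=2), (x=5, y=4), (x=4, y=5), (x=6, y=7)
  Distance 7: (x=6, y=0), (x=8, y=0), (x=5, y=1), (x=4, y=2), (x=5, y=3), (x=4, y=4), (x=4, y=6), (x=5, y=7)
  Distance 8: (x=5, y=0), (x=9, y=0), (x=4, y=1), (x=4, y=3), (x=3, y=6), (x=4, y=7)
  Distance 9: (x=4, y=0), (x=3, y=3), (x=2, y=6), (x=3, y=7)
  Distance 10: (x=3, y=0), (x=2, y=3), (x=1, y=6), (x=2, y=7)
  Distance 11: (x=2, y=0), (x=2, y=2), (x=1, y=3), (x=2, y=4), (x=1, y=5), (x=0, y=6)  <- goal reached here
One shortest path (11 moves): (x=9, y=4) -> (x=8, y=4) -> (x=7, y=4) -> (x=7, y=3) -> (x=7, y=2) -> (x=6, y=2) -> (x=5, y=2) -> (x=4, y=2) -> (x=4, y=3) -> (x=3, y=3) -> (x=2, y=3) -> (x=2, y=2)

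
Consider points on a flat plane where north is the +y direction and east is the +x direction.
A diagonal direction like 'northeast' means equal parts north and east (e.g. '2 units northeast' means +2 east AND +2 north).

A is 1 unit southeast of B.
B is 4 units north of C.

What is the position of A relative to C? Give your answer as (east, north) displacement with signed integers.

Answer: A is at (east=1, north=3) relative to C.

Derivation:
Place C at the origin (east=0, north=0).
  B is 4 units north of C: delta (east=+0, north=+4); B at (east=0, north=4).
  A is 1 unit southeast of B: delta (east=+1, north=-1); A at (east=1, north=3).
Therefore A relative to C: (east=1, north=3).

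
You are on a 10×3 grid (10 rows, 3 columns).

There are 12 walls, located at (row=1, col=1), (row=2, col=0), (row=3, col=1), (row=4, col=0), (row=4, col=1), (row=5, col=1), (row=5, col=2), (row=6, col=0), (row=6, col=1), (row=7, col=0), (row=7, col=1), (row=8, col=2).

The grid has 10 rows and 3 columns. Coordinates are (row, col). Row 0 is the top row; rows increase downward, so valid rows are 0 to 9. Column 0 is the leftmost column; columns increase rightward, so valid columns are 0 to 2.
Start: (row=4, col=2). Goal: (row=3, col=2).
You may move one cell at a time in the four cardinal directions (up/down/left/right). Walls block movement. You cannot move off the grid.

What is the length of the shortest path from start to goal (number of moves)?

BFS from (row=4, col=2) until reaching (row=3, col=2):
  Distance 0: (row=4, col=2)
  Distance 1: (row=3, col=2)  <- goal reached here
One shortest path (1 moves): (row=4, col=2) -> (row=3, col=2)

Answer: Shortest path length: 1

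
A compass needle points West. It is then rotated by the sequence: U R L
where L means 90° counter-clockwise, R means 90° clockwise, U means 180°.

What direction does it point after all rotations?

Start: West
  U (U-turn (180°)) -> East
  R (right (90° clockwise)) -> South
  L (left (90° counter-clockwise)) -> East
Final: East

Answer: Final heading: East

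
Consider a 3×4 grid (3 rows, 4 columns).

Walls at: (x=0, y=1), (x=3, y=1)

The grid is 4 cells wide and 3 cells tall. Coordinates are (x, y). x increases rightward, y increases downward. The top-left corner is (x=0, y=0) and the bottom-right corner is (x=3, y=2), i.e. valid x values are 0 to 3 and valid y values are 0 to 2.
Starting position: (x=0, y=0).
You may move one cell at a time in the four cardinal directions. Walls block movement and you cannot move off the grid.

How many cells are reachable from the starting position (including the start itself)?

Answer: Reachable cells: 10

Derivation:
BFS flood-fill from (x=0, y=0):
  Distance 0: (x=0, y=0)
  Distance 1: (x=1, y=0)
  Distance 2: (x=2, y=0), (x=1, y=1)
  Distance 3: (x=3, y=0), (x=2, y=1), (x=1, y=2)
  Distance 4: (x=0, y=2), (x=2, y=2)
  Distance 5: (x=3, y=2)
Total reachable: 10 (grid has 10 open cells total)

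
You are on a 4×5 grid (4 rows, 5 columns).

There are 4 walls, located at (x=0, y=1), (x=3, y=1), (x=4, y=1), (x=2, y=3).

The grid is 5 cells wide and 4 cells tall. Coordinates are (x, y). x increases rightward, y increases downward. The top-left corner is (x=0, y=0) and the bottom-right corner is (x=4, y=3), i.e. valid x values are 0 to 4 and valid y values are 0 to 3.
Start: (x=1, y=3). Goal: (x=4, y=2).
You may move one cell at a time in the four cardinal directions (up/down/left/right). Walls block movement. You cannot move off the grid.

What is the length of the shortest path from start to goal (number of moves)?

BFS from (x=1, y=3) until reaching (x=4, y=2):
  Distance 0: (x=1, y=3)
  Distance 1: (x=1, y=2), (x=0, y=3)
  Distance 2: (x=1, y=1), (x=0, y=2), (x=2, y=2)
  Distance 3: (x=1, y=0), (x=2, y=1), (x=3, y=2)
  Distance 4: (x=0, y=0), (x=2, y=0), (x=4, y=2), (x=3, y=3)  <- goal reached here
One shortest path (4 moves): (x=1, y=3) -> (x=1, y=2) -> (x=2, y=2) -> (x=3, y=2) -> (x=4, y=2)

Answer: Shortest path length: 4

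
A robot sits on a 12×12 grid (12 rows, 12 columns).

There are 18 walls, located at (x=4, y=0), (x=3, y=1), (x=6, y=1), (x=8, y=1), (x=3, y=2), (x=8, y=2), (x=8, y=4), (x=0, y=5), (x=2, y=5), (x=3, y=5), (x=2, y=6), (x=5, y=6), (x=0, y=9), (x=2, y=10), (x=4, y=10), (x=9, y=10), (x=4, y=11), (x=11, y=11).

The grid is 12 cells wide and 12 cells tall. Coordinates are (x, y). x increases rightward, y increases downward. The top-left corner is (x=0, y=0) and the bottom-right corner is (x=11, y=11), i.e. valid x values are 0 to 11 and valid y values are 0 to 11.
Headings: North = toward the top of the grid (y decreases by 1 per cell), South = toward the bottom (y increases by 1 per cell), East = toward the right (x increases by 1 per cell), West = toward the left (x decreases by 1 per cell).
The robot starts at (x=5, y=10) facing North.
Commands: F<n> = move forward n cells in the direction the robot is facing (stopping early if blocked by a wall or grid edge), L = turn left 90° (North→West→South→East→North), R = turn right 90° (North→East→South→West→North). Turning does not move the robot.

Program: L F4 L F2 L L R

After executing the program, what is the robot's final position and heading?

Start: (x=5, y=10), facing North
  L: turn left, now facing West
  F4: move forward 0/4 (blocked), now at (x=5, y=10)
  L: turn left, now facing South
  F2: move forward 1/2 (blocked), now at (x=5, y=11)
  L: turn left, now facing East
  L: turn left, now facing North
  R: turn right, now facing East
Final: (x=5, y=11), facing East

Answer: Final position: (x=5, y=11), facing East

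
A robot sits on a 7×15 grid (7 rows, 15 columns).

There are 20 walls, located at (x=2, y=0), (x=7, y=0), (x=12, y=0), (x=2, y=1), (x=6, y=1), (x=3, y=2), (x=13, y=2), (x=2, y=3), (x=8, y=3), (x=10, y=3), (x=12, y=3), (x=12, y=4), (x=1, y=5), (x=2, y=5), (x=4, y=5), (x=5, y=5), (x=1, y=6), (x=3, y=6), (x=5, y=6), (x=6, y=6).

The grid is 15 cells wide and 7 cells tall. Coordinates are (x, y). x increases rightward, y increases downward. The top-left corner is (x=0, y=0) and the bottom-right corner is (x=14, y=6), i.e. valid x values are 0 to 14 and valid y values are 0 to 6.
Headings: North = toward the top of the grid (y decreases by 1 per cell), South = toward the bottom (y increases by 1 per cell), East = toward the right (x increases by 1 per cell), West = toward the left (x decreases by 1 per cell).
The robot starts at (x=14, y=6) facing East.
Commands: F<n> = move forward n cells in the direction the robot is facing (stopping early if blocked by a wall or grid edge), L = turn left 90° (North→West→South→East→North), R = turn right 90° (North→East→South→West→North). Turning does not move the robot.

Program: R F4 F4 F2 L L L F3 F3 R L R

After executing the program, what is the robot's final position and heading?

Answer: Final position: (x=8, y=6), facing North

Derivation:
Start: (x=14, y=6), facing East
  R: turn right, now facing South
  F4: move forward 0/4 (blocked), now at (x=14, y=6)
  F4: move forward 0/4 (blocked), now at (x=14, y=6)
  F2: move forward 0/2 (blocked), now at (x=14, y=6)
  L: turn left, now facing East
  L: turn left, now facing North
  L: turn left, now facing West
  F3: move forward 3, now at (x=11, y=6)
  F3: move forward 3, now at (x=8, y=6)
  R: turn right, now facing North
  L: turn left, now facing West
  R: turn right, now facing North
Final: (x=8, y=6), facing North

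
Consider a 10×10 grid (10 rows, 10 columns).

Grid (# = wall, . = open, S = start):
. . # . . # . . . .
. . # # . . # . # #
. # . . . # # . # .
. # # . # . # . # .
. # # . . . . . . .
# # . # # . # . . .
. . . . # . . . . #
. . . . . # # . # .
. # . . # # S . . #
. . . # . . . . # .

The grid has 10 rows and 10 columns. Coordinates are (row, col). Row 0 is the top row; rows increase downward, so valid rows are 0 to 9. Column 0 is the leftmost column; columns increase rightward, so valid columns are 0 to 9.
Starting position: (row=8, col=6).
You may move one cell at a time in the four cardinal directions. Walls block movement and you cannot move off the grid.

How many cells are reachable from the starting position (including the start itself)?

Answer: Reachable cells: 41

Derivation:
BFS flood-fill from (row=8, col=6):
  Distance 0: (row=8, col=6)
  Distance 1: (row=8, col=7), (row=9, col=6)
  Distance 2: (row=7, col=7), (row=8, col=8), (row=9, col=5), (row=9, col=7)
  Distance 3: (row=6, col=7), (row=9, col=4)
  Distance 4: (row=5, col=7), (row=6, col=6), (row=6, col=8)
  Distance 5: (row=4, col=7), (row=5, col=8), (row=6, col=5)
  Distance 6: (row=3, col=7), (row=4, col=6), (row=4, col=8), (row=5, col=5), (row=5, col=9)
  Distance 7: (row=2, col=7), (row=4, col=5), (row=4, col=9)
  Distance 8: (row=1, col=7), (row=3, col=5), (row=3, col=9), (row=4, col=4)
  Distance 9: (row=0, col=7), (row=2, col=9), (row=4, col=3)
  Distance 10: (row=0, col=6), (row=0, col=8), (row=3, col=3)
  Distance 11: (row=0, col=9), (row=2, col=3)
  Distance 12: (row=2, col=2), (row=2, col=4)
  Distance 13: (row=1, col=4)
  Distance 14: (row=0, col=4), (row=1, col=5)
  Distance 15: (row=0, col=3)
Total reachable: 41 (grid has 66 open cells total)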